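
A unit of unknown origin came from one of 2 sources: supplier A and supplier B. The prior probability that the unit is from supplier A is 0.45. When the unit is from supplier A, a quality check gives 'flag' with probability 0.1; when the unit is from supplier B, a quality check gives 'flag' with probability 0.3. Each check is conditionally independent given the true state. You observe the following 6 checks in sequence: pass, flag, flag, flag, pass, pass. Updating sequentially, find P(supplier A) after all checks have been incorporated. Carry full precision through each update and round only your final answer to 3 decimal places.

After 'pass': P(supplier A) = 0.9·0.4500 / (0.9·0.4500 + 0.7·0.5500) ≈ 0.5127
After 'flag': P(supplier A) = 0.1·0.5127 / (0.1·0.5127 + 0.3·0.4873) ≈ 0.2596
After 'flag': P(supplier A) = 0.1·0.2596 / (0.1·0.2596 + 0.3·0.7404) ≈ 0.1047
After 'flag': P(supplier A) = 0.1·0.1047 / (0.1·0.1047 + 0.3·0.8953) ≈ 0.0375
After 'pass': P(supplier A) = 0.9·0.0375 / (0.9·0.0375 + 0.7·0.9625) ≈ 0.0477
After 'pass': P(supplier A) = 0.9·0.0477 / (0.9·0.0477 + 0.7·0.9523) ≈ 0.0605

0.061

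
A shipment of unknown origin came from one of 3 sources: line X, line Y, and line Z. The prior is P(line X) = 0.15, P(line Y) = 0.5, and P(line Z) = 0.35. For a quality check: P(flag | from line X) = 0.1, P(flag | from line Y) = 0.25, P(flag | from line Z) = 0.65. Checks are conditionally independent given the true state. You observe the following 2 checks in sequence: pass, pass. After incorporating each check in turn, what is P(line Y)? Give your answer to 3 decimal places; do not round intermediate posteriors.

After 'pass': normaliser = 0.9·0.1500 + 0.75·0.5000 + 0.35·0.3500; P(line X) ≈ 0.2134, P(line Y) ≈ 0.5929, P(line Z) ≈ 0.1937
After 'pass': normaliser = 0.9·0.2134 + 0.75·0.5929 + 0.35·0.1937; P(line X) ≈ 0.2727, P(line Y) ≈ 0.6311, P(line Z) ≈ 0.0962

0.631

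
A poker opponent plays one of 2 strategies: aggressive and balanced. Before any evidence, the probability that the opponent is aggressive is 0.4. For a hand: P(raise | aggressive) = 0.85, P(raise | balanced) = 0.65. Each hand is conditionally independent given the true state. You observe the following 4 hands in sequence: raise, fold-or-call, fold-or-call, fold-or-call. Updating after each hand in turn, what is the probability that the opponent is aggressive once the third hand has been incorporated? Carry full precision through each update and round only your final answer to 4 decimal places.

Apply Bayes' rule sequentially, carrying P(aggressive) forward.
After 'raise': P(aggressive) = 0.85·0.4000 / (0.85·0.4000 + 0.65·0.6000) ≈ 0.4658
After 'fold-or-call': P(aggressive) = 0.15·0.4658 / (0.15·0.4658 + 0.35·0.5342) ≈ 0.2720
After 'fold-or-call': P(aggressive) = 0.15·0.2720 / (0.15·0.2720 + 0.35·0.7280) ≈ 0.1380

0.1380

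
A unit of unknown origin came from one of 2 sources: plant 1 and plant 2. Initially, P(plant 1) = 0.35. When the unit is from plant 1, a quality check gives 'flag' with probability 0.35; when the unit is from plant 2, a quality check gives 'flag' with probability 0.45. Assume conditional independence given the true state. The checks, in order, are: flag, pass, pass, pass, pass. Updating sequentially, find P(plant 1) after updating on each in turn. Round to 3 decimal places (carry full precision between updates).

0.450

After 'flag': P(plant 1) = 0.35·0.3500 / (0.35·0.3500 + 0.45·0.6500) ≈ 0.2952
After 'pass': P(plant 1) = 0.65·0.2952 / (0.65·0.2952 + 0.55·0.7048) ≈ 0.3311
After 'pass': P(plant 1) = 0.65·0.3311 / (0.65·0.3311 + 0.55·0.6689) ≈ 0.3691
After 'pass': P(plant 1) = 0.65·0.3691 / (0.65·0.3691 + 0.55·0.6309) ≈ 0.4087
After 'pass': P(plant 1) = 0.65·0.4087 / (0.65·0.4087 + 0.55·0.5913) ≈ 0.4496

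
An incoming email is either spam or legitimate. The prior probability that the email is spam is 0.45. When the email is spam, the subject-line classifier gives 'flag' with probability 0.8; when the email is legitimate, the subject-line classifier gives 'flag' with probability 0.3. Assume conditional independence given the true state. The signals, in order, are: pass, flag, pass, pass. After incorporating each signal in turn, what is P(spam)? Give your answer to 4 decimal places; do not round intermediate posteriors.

After 'pass': P(spam) = 0.2·0.4500 / (0.2·0.4500 + 0.7·0.5500) ≈ 0.1895
After 'flag': P(spam) = 0.8·0.1895 / (0.8·0.1895 + 0.3·0.8105) ≈ 0.3840
After 'pass': P(spam) = 0.2·0.3840 / (0.2·0.3840 + 0.7·0.6160) ≈ 0.1512
After 'pass': P(spam) = 0.2·0.1512 / (0.2·0.1512 + 0.7·0.8488) ≈ 0.0484

0.0484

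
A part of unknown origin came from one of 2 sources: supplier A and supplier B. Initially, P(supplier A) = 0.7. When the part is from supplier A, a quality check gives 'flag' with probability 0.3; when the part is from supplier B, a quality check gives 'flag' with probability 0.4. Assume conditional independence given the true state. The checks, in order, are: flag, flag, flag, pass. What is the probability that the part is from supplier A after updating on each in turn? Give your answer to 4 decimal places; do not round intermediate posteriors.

0.5345

Each posterior becomes the prior for the next update.
After 'flag': P(supplier A) = 0.3·0.7000 / (0.3·0.7000 + 0.4·0.3000) ≈ 0.6364
After 'flag': P(supplier A) = 0.3·0.6364 / (0.3·0.6364 + 0.4·0.3636) ≈ 0.5676
After 'flag': P(supplier A) = 0.3·0.5676 / (0.3·0.5676 + 0.4·0.4324) ≈ 0.4961
After 'pass': P(supplier A) = 0.7·0.4961 / (0.7·0.4961 + 0.6·0.5039) ≈ 0.5345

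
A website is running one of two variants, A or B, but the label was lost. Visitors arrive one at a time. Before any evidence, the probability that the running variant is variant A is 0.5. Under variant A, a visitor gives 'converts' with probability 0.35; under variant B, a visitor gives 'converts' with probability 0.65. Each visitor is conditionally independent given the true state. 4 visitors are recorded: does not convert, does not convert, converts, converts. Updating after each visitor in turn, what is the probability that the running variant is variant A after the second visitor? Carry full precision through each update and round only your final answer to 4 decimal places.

0.7752

After 'does not convert': P(A) = 0.65·0.5000 / (0.65·0.5000 + 0.35·0.5000) ≈ 0.6500
After 'does not convert': P(A) = 0.65·0.6500 / (0.65·0.6500 + 0.35·0.3500) ≈ 0.7752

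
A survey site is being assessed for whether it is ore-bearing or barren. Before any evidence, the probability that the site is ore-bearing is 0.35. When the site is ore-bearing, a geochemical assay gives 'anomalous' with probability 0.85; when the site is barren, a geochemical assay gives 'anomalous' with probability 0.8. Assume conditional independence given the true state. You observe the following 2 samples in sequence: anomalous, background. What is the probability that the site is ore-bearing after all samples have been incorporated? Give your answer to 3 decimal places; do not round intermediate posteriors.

After 'anomalous': P(ore) = 0.85·0.3500 / (0.85·0.3500 + 0.8·0.6500) ≈ 0.3639
After 'background': P(ore) = 0.15·0.3639 / (0.15·0.3639 + 0.2·0.6361) ≈ 0.3003

0.300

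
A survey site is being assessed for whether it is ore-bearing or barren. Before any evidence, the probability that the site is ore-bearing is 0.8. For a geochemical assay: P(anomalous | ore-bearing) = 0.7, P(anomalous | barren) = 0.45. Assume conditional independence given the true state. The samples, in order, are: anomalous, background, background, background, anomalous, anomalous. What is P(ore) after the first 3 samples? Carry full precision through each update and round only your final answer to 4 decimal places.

Each posterior becomes the prior for the next update.
After 'anomalous': P(ore) = 0.7·0.8000 / (0.7·0.8000 + 0.45·0.2000) ≈ 0.8615
After 'background': P(ore) = 0.3·0.8615 / (0.3·0.8615 + 0.55·0.1385) ≈ 0.7724
After 'background': P(ore) = 0.3·0.7724 / (0.3·0.7724 + 0.55·0.2276) ≈ 0.6493

0.6493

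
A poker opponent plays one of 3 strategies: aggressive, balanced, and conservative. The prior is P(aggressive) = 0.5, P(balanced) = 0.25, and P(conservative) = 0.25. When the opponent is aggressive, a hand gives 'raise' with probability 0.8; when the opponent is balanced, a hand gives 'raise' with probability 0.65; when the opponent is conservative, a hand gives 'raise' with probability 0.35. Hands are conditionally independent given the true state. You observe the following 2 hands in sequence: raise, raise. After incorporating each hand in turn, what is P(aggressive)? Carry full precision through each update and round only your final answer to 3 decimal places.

0.701

After 'raise': normaliser = 0.8·0.5000 + 0.65·0.2500 + 0.35·0.2500; P(aggressive) ≈ 0.6154, P(balanced) ≈ 0.2500, P(conservative) ≈ 0.1346
After 'raise': normaliser = 0.8·0.6154 + 0.65·0.2500 + 0.35·0.1346; P(aggressive) ≈ 0.7014, P(balanced) ≈ 0.2315, P(conservative) ≈ 0.0671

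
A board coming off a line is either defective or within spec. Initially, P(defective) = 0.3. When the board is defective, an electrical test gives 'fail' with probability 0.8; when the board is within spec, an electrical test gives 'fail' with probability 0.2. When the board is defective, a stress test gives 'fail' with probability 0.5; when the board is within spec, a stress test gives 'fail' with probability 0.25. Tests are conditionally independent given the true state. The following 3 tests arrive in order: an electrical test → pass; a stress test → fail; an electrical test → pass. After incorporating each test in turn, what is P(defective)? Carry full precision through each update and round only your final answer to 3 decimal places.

0.051

Each posterior becomes the prior for the next update.
After an electrical test='pass': P(defective) = 0.2·0.3000 / (0.2·0.3000 + 0.8·0.7000) ≈ 0.0968
After a stress test='fail': P(defective) = 0.5·0.0968 / (0.5·0.0968 + 0.25·0.9032) ≈ 0.1765
After an electrical test='pass': P(defective) = 0.2·0.1765 / (0.2·0.1765 + 0.8·0.8235) ≈ 0.0508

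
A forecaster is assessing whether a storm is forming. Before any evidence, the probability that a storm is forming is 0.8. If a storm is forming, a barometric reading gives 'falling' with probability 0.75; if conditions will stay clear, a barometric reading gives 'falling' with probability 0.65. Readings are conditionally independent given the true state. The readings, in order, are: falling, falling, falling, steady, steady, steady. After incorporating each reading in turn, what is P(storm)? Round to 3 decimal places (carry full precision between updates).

After 'falling': P(storm) = 0.75·0.8000 / (0.75·0.8000 + 0.65·0.2000) ≈ 0.8219
After 'falling': P(storm) = 0.75·0.8219 / (0.75·0.8219 + 0.65·0.1781) ≈ 0.8419
After 'falling': P(storm) = 0.75·0.8419 / (0.75·0.8419 + 0.65·0.1581) ≈ 0.8600
After 'steady': P(storm) = 0.25·0.8600 / (0.25·0.8600 + 0.35·0.1400) ≈ 0.8144
After 'steady': P(storm) = 0.25·0.8144 / (0.25·0.8144 + 0.35·0.1856) ≈ 0.7582
After 'steady': P(storm) = 0.25·0.7582 / (0.25·0.7582 + 0.35·0.2418) ≈ 0.6913

0.691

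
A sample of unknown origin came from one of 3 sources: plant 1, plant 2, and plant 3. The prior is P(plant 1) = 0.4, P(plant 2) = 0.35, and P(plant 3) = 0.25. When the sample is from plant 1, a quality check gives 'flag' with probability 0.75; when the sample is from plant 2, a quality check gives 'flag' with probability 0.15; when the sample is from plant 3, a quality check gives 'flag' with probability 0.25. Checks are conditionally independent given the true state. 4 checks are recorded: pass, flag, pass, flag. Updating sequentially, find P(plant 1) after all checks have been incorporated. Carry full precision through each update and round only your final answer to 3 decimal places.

After 'pass': normaliser = 0.25·0.4000 + 0.85·0.3500 + 0.75·0.2500; P(plant 1) ≈ 0.1709, P(plant 2) ≈ 0.5085, P(plant 3) ≈ 0.3205
After 'flag': normaliser = 0.75·0.1709 + 0.15·0.5085 + 0.25·0.3205; P(plant 1) ≈ 0.4505, P(plant 2) ≈ 0.2680, P(plant 3) ≈ 0.2815
After 'pass': normaliser = 0.25·0.4505 + 0.85·0.2680 + 0.75·0.2815; P(plant 1) ≈ 0.2042, P(plant 2) ≈ 0.4130, P(plant 3) ≈ 0.3828
After 'flag': normaliser = 0.75·0.2042 + 0.15·0.4130 + 0.25·0.3828; P(plant 1) ≈ 0.4927, P(plant 2) ≈ 0.1993, P(plant 3) ≈ 0.3079

0.493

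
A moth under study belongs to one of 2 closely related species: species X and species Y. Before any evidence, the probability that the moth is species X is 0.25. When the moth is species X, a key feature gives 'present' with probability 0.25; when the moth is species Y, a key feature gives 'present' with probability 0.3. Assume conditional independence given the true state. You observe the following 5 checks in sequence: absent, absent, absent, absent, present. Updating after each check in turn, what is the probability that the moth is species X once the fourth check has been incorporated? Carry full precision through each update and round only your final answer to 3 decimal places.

0.305

Apply Bayes' rule sequentially, carrying P(species X) forward.
After 'absent': P(species X) = 0.75·0.2500 / (0.75·0.2500 + 0.7·0.7500) ≈ 0.2632
After 'absent': P(species X) = 0.75·0.2632 / (0.75·0.2632 + 0.7·0.7368) ≈ 0.2768
After 'absent': P(species X) = 0.75·0.2768 / (0.75·0.2768 + 0.7·0.7232) ≈ 0.2908
After 'absent': P(species X) = 0.75·0.2908 / (0.75·0.2908 + 0.7·0.7092) ≈ 0.3052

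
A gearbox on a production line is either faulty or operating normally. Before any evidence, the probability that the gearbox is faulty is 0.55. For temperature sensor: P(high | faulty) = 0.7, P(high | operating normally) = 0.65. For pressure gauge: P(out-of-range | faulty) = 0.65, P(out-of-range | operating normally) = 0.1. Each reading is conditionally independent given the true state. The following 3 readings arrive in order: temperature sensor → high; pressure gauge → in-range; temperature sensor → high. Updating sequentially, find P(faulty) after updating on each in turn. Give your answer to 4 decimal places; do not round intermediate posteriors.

0.3554

After temperature sensor='high': P(faulty) = 0.7·0.5500 / (0.7·0.5500 + 0.65·0.4500) ≈ 0.5683
After pressure gauge='in-range': P(faulty) = 0.35·0.5683 / (0.35·0.5683 + 0.9·0.4317) ≈ 0.3386
After temperature sensor='high': P(faulty) = 0.7·0.3386 / (0.7·0.3386 + 0.65·0.6614) ≈ 0.3554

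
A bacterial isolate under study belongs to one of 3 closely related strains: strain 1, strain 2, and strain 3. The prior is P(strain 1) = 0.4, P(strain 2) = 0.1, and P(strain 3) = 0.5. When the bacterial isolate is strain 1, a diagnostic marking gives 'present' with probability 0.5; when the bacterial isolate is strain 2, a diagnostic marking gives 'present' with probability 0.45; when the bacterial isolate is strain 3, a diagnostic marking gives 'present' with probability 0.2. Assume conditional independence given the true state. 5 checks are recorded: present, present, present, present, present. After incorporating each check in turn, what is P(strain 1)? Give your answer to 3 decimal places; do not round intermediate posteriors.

After 'present': normaliser = 0.5·0.4000 + 0.45·0.1000 + 0.2·0.5000; P(strain 1) ≈ 0.5797, P(strain 2) ≈ 0.1304, P(strain 3) ≈ 0.2899
After 'present': normaliser = 0.5·0.5797 + 0.45·0.1304 + 0.2·0.2899; P(strain 1) ≈ 0.7130, P(strain 2) ≈ 0.1444, P(strain 3) ≈ 0.1426
After 'present': normaliser = 0.5·0.7130 + 0.45·0.1444 + 0.2·0.1426; P(strain 1) ≈ 0.7922, P(strain 2) ≈ 0.1444, P(strain 3) ≈ 0.0634
After 'present': normaliser = 0.5·0.7922 + 0.45·0.1444 + 0.2·0.0634; P(strain 1) ≈ 0.8361, P(strain 2) ≈ 0.1371, P(strain 3) ≈ 0.0268
After 'present': normaliser = 0.5·0.8361 + 0.45·0.1371 + 0.2·0.0268; P(strain 1) ≈ 0.8618, P(strain 2) ≈ 0.1272, P(strain 3) ≈ 0.0110

0.862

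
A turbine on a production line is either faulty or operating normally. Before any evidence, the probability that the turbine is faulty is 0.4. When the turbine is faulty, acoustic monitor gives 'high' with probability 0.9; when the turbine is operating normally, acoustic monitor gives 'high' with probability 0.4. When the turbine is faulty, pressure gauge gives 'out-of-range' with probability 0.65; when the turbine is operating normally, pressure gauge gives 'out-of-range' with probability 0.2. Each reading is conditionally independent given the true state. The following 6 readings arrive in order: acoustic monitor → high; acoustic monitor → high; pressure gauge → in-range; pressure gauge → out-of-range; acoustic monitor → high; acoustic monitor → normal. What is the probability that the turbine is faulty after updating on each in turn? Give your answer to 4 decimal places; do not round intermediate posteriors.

After acoustic monitor='high': P(faulty) = 0.9·0.4000 / (0.9·0.4000 + 0.4·0.6000) ≈ 0.6000
After acoustic monitor='high': P(faulty) = 0.9·0.6000 / (0.9·0.6000 + 0.4·0.4000) ≈ 0.7714
After pressure gauge='in-range': P(faulty) = 0.35·0.7714 / (0.35·0.7714 + 0.8·0.2286) ≈ 0.5962
After pressure gauge='out-of-range': P(faulty) = 0.65·0.5962 / (0.65·0.5962 + 0.2·0.4038) ≈ 0.8276
After acoustic monitor='high': P(faulty) = 0.9·0.8276 / (0.9·0.8276 + 0.4·0.1724) ≈ 0.9152
After acoustic monitor='normal': P(faulty) = 0.1·0.9152 / (0.1·0.9152 + 0.6·0.0848) ≈ 0.6428

0.6428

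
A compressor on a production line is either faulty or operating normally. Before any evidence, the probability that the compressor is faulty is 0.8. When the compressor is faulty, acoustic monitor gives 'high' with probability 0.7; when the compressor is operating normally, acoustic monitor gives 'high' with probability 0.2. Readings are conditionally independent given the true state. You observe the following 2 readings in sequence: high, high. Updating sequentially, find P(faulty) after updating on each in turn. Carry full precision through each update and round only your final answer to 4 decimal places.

Each posterior becomes the prior for the next update.
After 'high': P(faulty) = 0.7·0.8000 / (0.7·0.8000 + 0.2·0.2000) ≈ 0.9333
After 'high': P(faulty) = 0.7·0.9333 / (0.7·0.9333 + 0.2·0.0667) ≈ 0.9800

0.9800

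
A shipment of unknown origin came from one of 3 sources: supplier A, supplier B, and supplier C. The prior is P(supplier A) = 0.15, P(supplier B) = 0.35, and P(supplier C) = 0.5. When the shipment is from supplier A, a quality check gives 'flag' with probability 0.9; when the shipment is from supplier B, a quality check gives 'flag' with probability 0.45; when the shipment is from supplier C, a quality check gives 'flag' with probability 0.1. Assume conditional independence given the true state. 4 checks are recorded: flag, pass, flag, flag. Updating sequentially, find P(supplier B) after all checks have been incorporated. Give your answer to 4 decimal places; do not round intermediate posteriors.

After 'flag': normaliser = 0.9·0.1500 + 0.45·0.3500 + 0.1·0.5000; P(supplier A) ≈ 0.3942, P(supplier B) ≈ 0.4599, P(supplier C) ≈ 0.1460
After 'pass': normaliser = 0.1·0.3942 + 0.55·0.4599 + 0.9·0.1460; P(supplier A) ≈ 0.0930, P(supplier B) ≈ 0.5969, P(supplier C) ≈ 0.3101
After 'flag': normaliser = 0.9·0.0930 + 0.45·0.5969 + 0.1·0.3101; P(supplier A) ≈ 0.2184, P(supplier B) ≈ 0.7007, P(supplier C) ≈ 0.0809
After 'flag': normaliser = 0.9·0.2184 + 0.45·0.7007 + 0.1·0.0809; P(supplier A) ≈ 0.3780, P(supplier B) ≈ 0.6064, P(supplier C) ≈ 0.0156

0.6064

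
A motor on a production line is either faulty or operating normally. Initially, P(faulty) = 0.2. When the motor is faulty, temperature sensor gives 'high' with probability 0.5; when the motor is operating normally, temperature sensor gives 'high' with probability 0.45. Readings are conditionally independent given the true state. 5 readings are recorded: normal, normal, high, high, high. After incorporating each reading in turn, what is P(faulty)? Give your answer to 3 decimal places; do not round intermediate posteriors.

After 'normal': P(faulty) = 0.5·0.2000 / (0.5·0.2000 + 0.55·0.8000) ≈ 0.1852
After 'normal': P(faulty) = 0.5·0.1852 / (0.5·0.1852 + 0.55·0.8148) ≈ 0.1712
After 'high': P(faulty) = 0.5·0.1712 / (0.5·0.1712 + 0.45·0.8288) ≈ 0.1867
After 'high': P(faulty) = 0.5·0.1867 / (0.5·0.1867 + 0.45·0.8133) ≈ 0.2032
After 'high': P(faulty) = 0.5·0.2032 / (0.5·0.2032 + 0.45·0.7968) ≈ 0.2208

0.221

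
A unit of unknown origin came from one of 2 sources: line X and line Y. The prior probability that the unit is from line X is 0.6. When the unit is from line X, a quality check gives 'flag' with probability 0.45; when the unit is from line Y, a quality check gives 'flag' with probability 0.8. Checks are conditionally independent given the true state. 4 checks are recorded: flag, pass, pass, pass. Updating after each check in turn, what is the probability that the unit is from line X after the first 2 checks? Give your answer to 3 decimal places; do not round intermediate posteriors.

0.699

After 'flag': P(line X) = 0.45·0.6000 / (0.45·0.6000 + 0.8·0.4000) ≈ 0.4576
After 'pass': P(line X) = 0.55·0.4576 / (0.55·0.4576 + 0.2·0.5424) ≈ 0.6988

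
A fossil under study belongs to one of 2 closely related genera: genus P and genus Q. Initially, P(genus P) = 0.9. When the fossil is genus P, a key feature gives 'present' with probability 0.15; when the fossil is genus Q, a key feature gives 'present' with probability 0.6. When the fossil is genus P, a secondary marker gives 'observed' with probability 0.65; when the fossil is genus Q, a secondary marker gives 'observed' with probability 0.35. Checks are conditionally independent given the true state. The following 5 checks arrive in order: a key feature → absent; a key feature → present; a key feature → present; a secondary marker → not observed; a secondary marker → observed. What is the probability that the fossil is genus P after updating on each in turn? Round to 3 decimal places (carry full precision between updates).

After a key feature='absent': P(genus P) = 0.85·0.9000 / (0.85·0.9000 + 0.4·0.1000) ≈ 0.9503
After a key feature='present': P(genus P) = 0.15·0.9503 / (0.15·0.9503 + 0.6·0.0497) ≈ 0.8270
After a key feature='present': P(genus P) = 0.15·0.8270 / (0.15·0.8270 + 0.6·0.1730) ≈ 0.5445
After a secondary marker='not observed': P(genus P) = 0.35·0.5445 / (0.35·0.5445 + 0.65·0.4555) ≈ 0.3916
After a secondary marker='observed': P(genus P) = 0.65·0.3916 / (0.65·0.3916 + 0.35·0.6084) ≈ 0.5445

0.544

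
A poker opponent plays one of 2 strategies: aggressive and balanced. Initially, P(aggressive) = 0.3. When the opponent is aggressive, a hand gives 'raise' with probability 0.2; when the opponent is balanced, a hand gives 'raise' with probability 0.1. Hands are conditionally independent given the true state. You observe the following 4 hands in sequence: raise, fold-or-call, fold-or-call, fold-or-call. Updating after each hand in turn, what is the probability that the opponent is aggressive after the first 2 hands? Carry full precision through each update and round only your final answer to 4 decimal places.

After 'raise': P(aggressive) = 0.2·0.3000 / (0.2·0.3000 + 0.1·0.7000) ≈ 0.4615
After 'fold-or-call': P(aggressive) = 0.8·0.4615 / (0.8·0.4615 + 0.9·0.5385) ≈ 0.4324

0.4324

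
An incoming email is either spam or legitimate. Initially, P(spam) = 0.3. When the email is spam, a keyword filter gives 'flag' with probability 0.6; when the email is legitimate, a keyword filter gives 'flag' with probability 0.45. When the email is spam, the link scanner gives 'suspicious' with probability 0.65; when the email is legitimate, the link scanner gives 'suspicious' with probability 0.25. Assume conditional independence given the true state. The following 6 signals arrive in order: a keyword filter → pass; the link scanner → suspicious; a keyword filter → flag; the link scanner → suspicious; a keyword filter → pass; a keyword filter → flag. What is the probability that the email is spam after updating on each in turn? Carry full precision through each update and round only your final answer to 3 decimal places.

0.731

Apply Bayes' rule sequentially, carrying P(spam) forward.
After a keyword filter='pass': P(spam) = 0.4·0.3000 / (0.4·0.3000 + 0.55·0.7000) ≈ 0.2376
After the link scanner='suspicious': P(spam) = 0.65·0.2376 / (0.65·0.2376 + 0.25·0.7624) ≈ 0.4476
After a keyword filter='flag': P(spam) = 0.6·0.4476 / (0.6·0.4476 + 0.45·0.5524) ≈ 0.5194
After the link scanner='suspicious': P(spam) = 0.65·0.5194 / (0.65·0.5194 + 0.25·0.4806) ≈ 0.7375
After a keyword filter='pass': P(spam) = 0.4·0.7375 / (0.4·0.7375 + 0.55·0.2625) ≈ 0.6714
After a keyword filter='flag': P(spam) = 0.6·0.6714 / (0.6·0.6714 + 0.45·0.3286) ≈ 0.7315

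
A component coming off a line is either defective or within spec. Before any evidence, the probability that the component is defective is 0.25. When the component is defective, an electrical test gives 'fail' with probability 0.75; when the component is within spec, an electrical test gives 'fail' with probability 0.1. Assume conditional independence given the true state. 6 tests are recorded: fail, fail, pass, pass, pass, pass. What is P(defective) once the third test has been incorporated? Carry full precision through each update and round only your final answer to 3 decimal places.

0.839

After 'fail': P(defective) = 0.75·0.2500 / (0.75·0.2500 + 0.1·0.7500) ≈ 0.7143
After 'fail': P(defective) = 0.75·0.7143 / (0.75·0.7143 + 0.1·0.2857) ≈ 0.9494
After 'pass': P(defective) = 0.25·0.9494 / (0.25·0.9494 + 0.9·0.0506) ≈ 0.8389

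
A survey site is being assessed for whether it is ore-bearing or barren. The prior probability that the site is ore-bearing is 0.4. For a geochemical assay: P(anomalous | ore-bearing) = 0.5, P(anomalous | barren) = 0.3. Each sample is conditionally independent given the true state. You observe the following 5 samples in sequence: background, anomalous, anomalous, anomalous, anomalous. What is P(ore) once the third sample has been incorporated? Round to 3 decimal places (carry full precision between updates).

0.569

After 'background': P(ore) = 0.5·0.4000 / (0.5·0.4000 + 0.7·0.6000) ≈ 0.3226
After 'anomalous': P(ore) = 0.5·0.3226 / (0.5·0.3226 + 0.3·0.6774) ≈ 0.4425
After 'anomalous': P(ore) = 0.5·0.4425 / (0.5·0.4425 + 0.3·0.5575) ≈ 0.5695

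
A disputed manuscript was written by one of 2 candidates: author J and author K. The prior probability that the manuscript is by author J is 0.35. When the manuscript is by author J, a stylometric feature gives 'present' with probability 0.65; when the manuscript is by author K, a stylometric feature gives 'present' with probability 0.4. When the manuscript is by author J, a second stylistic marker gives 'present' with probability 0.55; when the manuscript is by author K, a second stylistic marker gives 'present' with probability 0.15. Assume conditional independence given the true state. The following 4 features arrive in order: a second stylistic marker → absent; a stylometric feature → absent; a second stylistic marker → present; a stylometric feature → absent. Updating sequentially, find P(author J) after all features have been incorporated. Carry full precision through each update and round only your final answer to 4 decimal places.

Apply Bayes' rule sequentially, carrying P(author J) forward.
After a second stylistic marker='absent': P(author J) = 0.45·0.3500 / (0.45·0.3500 + 0.85·0.6500) ≈ 0.2218
After a stylometric feature='absent': P(author J) = 0.35·0.2218 / (0.35·0.2218 + 0.6·0.7782) ≈ 0.1426
After a second stylistic marker='present': P(author J) = 0.55·0.1426 / (0.55·0.1426 + 0.15·0.8574) ≈ 0.3788
After a stylometric feature='absent': P(author J) = 0.35·0.3788 / (0.35·0.3788 + 0.6·0.6212) ≈ 0.2624

0.2624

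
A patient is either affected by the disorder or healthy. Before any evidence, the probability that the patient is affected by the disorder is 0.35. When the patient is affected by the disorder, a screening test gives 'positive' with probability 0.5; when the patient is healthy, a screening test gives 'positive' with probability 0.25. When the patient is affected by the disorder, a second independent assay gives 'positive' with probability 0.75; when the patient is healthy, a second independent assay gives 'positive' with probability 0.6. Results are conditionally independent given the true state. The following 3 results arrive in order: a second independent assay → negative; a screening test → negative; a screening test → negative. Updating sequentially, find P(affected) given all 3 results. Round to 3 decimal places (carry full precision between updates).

0.130

Apply Bayes' rule sequentially, carrying P(affected) forward.
After a second independent assay='negative': P(affected) = 0.25·0.3500 / (0.25·0.3500 + 0.4·0.6500) ≈ 0.2518
After a screening test='negative': P(affected) = 0.5·0.2518 / (0.5·0.2518 + 0.75·0.7482) ≈ 0.1832
After a screening test='negative': P(affected) = 0.5·0.1832 / (0.5·0.1832 + 0.75·0.8168) ≈ 0.1301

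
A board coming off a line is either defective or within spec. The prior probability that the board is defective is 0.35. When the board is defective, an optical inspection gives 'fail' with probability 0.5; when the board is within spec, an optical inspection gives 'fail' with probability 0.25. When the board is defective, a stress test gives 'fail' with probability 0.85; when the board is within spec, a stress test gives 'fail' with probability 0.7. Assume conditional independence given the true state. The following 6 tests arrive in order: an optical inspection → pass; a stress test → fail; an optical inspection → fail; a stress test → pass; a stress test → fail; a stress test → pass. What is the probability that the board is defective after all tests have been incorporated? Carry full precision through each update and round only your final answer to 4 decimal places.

After an optical inspection='pass': P(defective) = 0.5·0.3500 / (0.5·0.3500 + 0.75·0.6500) ≈ 0.2642
After a stress test='fail': P(defective) = 0.85·0.2642 / (0.85·0.2642 + 0.7·0.7358) ≈ 0.3036
After an optical inspection='fail': P(defective) = 0.5·0.3036 / (0.5·0.3036 + 0.25·0.6964) ≈ 0.4658
After a stress test='pass': P(defective) = 0.15·0.4658 / (0.15·0.4658 + 0.3·0.5342) ≈ 0.3036
After a stress test='fail': P(defective) = 0.85·0.3036 / (0.85·0.3036 + 0.7·0.6964) ≈ 0.3461
After a stress test='pass': P(defective) = 0.15·0.3461 / (0.15·0.3461 + 0.3·0.6539) ≈ 0.2093

0.2093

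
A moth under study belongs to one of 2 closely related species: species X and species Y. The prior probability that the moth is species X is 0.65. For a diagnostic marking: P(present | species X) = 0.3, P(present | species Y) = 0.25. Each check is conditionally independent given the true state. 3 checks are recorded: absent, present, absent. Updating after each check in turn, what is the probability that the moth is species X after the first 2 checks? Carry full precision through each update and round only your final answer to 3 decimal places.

After 'absent': P(species X) = 0.7·0.6500 / (0.7·0.6500 + 0.75·0.3500) ≈ 0.6341
After 'present': P(species X) = 0.3·0.6341 / (0.3·0.6341 + 0.25·0.3659) ≈ 0.6753

0.675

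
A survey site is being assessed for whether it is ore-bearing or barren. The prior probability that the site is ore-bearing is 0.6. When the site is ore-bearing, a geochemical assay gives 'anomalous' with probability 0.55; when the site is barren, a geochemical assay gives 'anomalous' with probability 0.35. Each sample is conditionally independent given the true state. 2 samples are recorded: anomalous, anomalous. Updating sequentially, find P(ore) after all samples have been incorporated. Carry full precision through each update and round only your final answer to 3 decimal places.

After 'anomalous': P(ore) = 0.55·0.6000 / (0.55·0.6000 + 0.35·0.4000) ≈ 0.7021
After 'anomalous': P(ore) = 0.55·0.7021 / (0.55·0.7021 + 0.35·0.2979) ≈ 0.7874

0.787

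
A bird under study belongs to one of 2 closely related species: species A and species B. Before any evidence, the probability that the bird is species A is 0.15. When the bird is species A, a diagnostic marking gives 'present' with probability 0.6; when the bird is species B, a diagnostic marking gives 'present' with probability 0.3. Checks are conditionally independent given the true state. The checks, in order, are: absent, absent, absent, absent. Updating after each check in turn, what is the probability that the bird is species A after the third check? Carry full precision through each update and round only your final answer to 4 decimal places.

Apply Bayes' rule sequentially, carrying P(species A) forward.
After 'absent': P(species A) = 0.4·0.1500 / (0.4·0.1500 + 0.7·0.8500) ≈ 0.0916
After 'absent': P(species A) = 0.4·0.0916 / (0.4·0.0916 + 0.7·0.9084) ≈ 0.0545
After 'absent': P(species A) = 0.4·0.0545 / (0.4·0.0545 + 0.7·0.9455) ≈ 0.0319

0.0319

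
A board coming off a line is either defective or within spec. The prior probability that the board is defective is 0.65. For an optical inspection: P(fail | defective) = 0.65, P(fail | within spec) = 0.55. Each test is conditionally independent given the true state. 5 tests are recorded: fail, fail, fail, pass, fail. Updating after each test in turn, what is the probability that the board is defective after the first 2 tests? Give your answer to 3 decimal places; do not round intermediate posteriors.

Apply Bayes' rule sequentially, carrying P(defective) forward.
After 'fail': P(defective) = 0.65·0.6500 / (0.65·0.6500 + 0.55·0.3500) ≈ 0.6870
After 'fail': P(defective) = 0.65·0.6870 / (0.65·0.6870 + 0.55·0.3130) ≈ 0.7217

0.722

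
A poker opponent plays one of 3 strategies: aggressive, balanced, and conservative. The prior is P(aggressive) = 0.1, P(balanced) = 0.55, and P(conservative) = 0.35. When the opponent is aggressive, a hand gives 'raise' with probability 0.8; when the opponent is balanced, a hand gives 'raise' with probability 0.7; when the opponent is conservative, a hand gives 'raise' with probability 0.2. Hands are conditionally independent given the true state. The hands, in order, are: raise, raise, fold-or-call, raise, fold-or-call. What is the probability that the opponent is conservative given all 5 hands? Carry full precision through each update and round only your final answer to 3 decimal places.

After 'raise': normaliser = 0.8·0.1000 + 0.7·0.5500 + 0.2·0.3500; P(aggressive) ≈ 0.1495, P(balanced) ≈ 0.7196, P(conservative) ≈ 0.1308
After 'raise': normaliser = 0.8·0.1495 + 0.7·0.7196 + 0.2·0.1308; P(aggressive) ≈ 0.1842, P(balanced) ≈ 0.7755, P(conservative) ≈ 0.0403
After 'fold-or-call': normaliser = 0.2·0.1842 + 0.3·0.7755 + 0.8·0.0403; P(aggressive) ≈ 0.1221, P(balanced) ≈ 0.7711, P(conservative) ≈ 0.1068
After 'raise': normaliser = 0.8·0.1221 + 0.7·0.7711 + 0.2·0.1068; P(aggressive) ≈ 0.1482, P(balanced) ≈ 0.8193, P(conservative) ≈ 0.0324
After 'fold-or-call': normaliser = 0.2·0.1482 + 0.3·0.8193 + 0.8·0.0324; P(aggressive) ≈ 0.0984, P(balanced) ≈ 0.8155, P(conservative) ≈ 0.0861

0.086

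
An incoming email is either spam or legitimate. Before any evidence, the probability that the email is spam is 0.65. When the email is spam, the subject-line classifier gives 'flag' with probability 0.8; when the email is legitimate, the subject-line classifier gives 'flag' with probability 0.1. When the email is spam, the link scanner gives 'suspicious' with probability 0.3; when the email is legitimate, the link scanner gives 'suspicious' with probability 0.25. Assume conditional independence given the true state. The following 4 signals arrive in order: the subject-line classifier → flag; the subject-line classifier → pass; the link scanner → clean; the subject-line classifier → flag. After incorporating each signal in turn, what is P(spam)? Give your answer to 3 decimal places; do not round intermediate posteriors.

After the subject-line classifier='flag': P(spam) = 0.8·0.6500 / (0.8·0.6500 + 0.1·0.3500) ≈ 0.9369
After the subject-line classifier='pass': P(spam) = 0.2·0.9369 / (0.2·0.9369 + 0.9·0.0631) ≈ 0.7675
After the link scanner='clean': P(spam) = 0.7·0.7675 / (0.7·0.7675 + 0.75·0.2325) ≈ 0.7550
After the subject-line classifier='flag': P(spam) = 0.8·0.7550 / (0.8·0.7550 + 0.1·0.2450) ≈ 0.9610

0.961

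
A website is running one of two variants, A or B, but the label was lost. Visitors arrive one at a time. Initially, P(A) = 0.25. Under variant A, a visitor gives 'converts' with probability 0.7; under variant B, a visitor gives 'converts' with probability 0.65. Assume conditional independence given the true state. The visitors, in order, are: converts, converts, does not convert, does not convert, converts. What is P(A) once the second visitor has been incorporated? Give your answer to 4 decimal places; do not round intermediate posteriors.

After 'converts': P(A) = 0.7·0.2500 / (0.7·0.2500 + 0.65·0.7500) ≈ 0.2642
After 'converts': P(A) = 0.7·0.2642 / (0.7·0.2642 + 0.65·0.7358) ≈ 0.2788

0.2788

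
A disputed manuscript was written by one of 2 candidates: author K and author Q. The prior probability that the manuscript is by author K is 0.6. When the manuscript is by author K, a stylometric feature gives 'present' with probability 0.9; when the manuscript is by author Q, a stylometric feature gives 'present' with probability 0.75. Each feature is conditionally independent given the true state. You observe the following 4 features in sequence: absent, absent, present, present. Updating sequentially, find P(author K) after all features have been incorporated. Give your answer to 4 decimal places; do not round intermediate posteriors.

Each posterior becomes the prior for the next update.
After 'absent': P(author K) = 0.1·0.6000 / (0.1·0.6000 + 0.25·0.4000) ≈ 0.3750
After 'absent': P(author K) = 0.1·0.3750 / (0.1·0.3750 + 0.25·0.6250) ≈ 0.1935
After 'present': P(author K) = 0.9·0.1935 / (0.9·0.1935 + 0.75·0.8065) ≈ 0.2236
After 'present': P(author K) = 0.9·0.2236 / (0.9·0.2236 + 0.75·0.7764) ≈ 0.2568

0.2568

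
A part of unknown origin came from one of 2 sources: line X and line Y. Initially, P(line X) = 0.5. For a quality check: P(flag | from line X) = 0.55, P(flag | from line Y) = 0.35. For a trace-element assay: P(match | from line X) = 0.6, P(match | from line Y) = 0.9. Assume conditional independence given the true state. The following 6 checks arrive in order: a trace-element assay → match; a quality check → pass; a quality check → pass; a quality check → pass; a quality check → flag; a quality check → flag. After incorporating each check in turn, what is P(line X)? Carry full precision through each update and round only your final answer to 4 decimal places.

0.3533

After a trace-element assay='match': P(line X) = 0.6·0.5000 / (0.6·0.5000 + 0.9·0.5000) ≈ 0.4000
After a quality check='pass': P(line X) = 0.45·0.4000 / (0.45·0.4000 + 0.65·0.6000) ≈ 0.3158
After a quality check='pass': P(line X) = 0.45·0.3158 / (0.45·0.3158 + 0.65·0.6842) ≈ 0.2422
After a quality check='pass': P(line X) = 0.45·0.2422 / (0.45·0.2422 + 0.65·0.7578) ≈ 0.1811
After a quality check='flag': P(line X) = 0.55·0.1811 / (0.55·0.1811 + 0.35·0.8189) ≈ 0.2579
After a quality check='flag': P(line X) = 0.55·0.2579 / (0.55·0.2579 + 0.35·0.7421) ≈ 0.3533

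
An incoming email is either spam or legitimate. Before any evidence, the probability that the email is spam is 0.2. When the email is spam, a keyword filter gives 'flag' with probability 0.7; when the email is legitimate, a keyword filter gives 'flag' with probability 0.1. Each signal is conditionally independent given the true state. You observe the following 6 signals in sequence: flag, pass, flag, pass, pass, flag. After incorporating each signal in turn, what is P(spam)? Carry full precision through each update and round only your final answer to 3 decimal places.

0.761

After 'flag': P(spam) = 0.7·0.2000 / (0.7·0.2000 + 0.1·0.8000) ≈ 0.6364
After 'pass': P(spam) = 0.3·0.6364 / (0.3·0.6364 + 0.9·0.3636) ≈ 0.3684
After 'flag': P(spam) = 0.7·0.3684 / (0.7·0.3684 + 0.1·0.6316) ≈ 0.8033
After 'pass': P(spam) = 0.3·0.8033 / (0.3·0.8033 + 0.9·0.1967) ≈ 0.5765
After 'pass': P(spam) = 0.3·0.5765 / (0.3·0.5765 + 0.9·0.4235) ≈ 0.3121
After 'flag': P(spam) = 0.7·0.3121 / (0.7·0.3121 + 0.1·0.6879) ≈ 0.7605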